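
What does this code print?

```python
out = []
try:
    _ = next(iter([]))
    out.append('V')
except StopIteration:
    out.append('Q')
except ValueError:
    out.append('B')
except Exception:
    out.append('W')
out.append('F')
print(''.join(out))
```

Execution trace: 'Q' (except StopIteration) → 'F' (after the try/except). Output: QF

Answer: QF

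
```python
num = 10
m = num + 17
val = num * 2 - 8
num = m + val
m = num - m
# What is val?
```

Trace:
`num = 10` → num = 10
`m = num + 17` → m = 27
`val = num * 2 - 8` → val = 12
`num = m + val` → num = 39
`m = num - m` → m = 12
So val = 12

Answer: 12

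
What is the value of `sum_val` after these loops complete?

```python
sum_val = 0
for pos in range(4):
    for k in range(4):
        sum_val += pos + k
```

Sum of all pos+k for pos,k in 4x4
`sum_val` takes the values: 0 → 1 → 3 → 6 → 7 → 9 → 12 → 16 → 18 → 21 → 25 → 30 → 33 → 37 → 42 → 48

Answer: 48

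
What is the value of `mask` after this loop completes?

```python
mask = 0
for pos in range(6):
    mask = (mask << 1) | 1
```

Build 6 consecutive 1-bits: 0b111111
`mask` takes the values: 0 → 1 → 3 → 7 → 15 → 31 → 63

Answer: 63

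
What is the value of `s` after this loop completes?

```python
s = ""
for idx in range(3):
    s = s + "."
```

Repeat '.' 3 times
`s` takes the values: "" → "." → ".." → "..."

Answer: "..."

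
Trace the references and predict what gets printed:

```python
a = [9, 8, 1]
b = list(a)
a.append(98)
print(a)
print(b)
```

Key concept: list() constructor creates copy.
Step by step:
`a = [9, 8, 1]` → a = [9, 8, 1]
`b = list(a)` → b = [9, 8, 1]
`a.append(98)` → a = [9, 8, 1, 98]
`print(a)` → prints [9, 8, 1, 98]
`print(b)` → prints [9, 8, 1]

Answer:
[9, 8, 1, 98]
[9, 8, 1]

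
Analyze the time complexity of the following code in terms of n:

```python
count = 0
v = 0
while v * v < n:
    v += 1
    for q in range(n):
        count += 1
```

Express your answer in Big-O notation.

Each loop level contributes: √n × n. Multiplying the contributions gives O(n√n).

Answer: O(n√n)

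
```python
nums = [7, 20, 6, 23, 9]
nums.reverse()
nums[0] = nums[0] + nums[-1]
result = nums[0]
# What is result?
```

Trace:
`nums = [7, 20, 6, 23, 9]` → nums = [7, 20, 6, 23, 9]
`nums.reverse()` → nums = [9, 23, 6, 20, 7]
`nums[0] = nums[0] + nums[-1]` → nums = [16, 23, 6, 20, 7]
`result = nums[0]` → result = 16
So result = 16

Answer: 16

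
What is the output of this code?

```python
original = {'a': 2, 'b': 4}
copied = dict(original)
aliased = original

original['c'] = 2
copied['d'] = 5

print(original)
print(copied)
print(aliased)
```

Key concept: dict() creates copy, assignment creates alias.
Step by step:
`original = {'a': 2, 'b': 4}` → original = {'a': 2, 'b': 4}
`copied = dict(original)` → copied = {'a': 2, 'b': 4}
`aliased = original` → aliased = {'a': 2, 'b': 4} (same object as original)
`original['c'] = 2` → original = {'a': 2, 'b': 4, 'c': 2} (same object as aliased); aliased = {'a': 2, 'b': 4, 'c': 2} (same object as original)
`copied['d'] = 5` → copied = {'a': 2, 'b': 4, 'd': 5}
`print(original)` → prints {'a': 2, 'b': 4, 'c': 2}
`print(copied)` → prints {'a': 2, 'b': 4, 'd': 5}
`print(aliased)` → prints {'a': 2, 'b': 4, 'c': 2}

Answer:
{'a': 2, 'b': 4, 'c': 2}
{'a': 2, 'b': 4, 'd': 5}
{'a': 2, 'b': 4, 'c': 2}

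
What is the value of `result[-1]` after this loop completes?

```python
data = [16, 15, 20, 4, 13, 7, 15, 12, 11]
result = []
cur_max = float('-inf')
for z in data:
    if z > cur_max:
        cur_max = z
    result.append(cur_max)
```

Running max ends at 20
`result` takes the values: [] → [16] → [16, 16] → [16, 16, 20] → [16, 16, 20, 20] → [16, 16, 20, 20, 20] → [16, 16, 20, 20, 20, 20] → [16, 16, 20, 20, 20, 20, 20] → [16, 16, 20, 20, 20, 20, 20, 20] → [16, 16, 20, 20, 20, 20, 20, 20, 20]
So `result[-1]` = 20

Answer: 20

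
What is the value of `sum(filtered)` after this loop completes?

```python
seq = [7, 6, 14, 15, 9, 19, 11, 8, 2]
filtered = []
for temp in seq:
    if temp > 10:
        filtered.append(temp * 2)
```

Sum of doubled values > 10
`filtered` takes the values: [] → [28] → [28, 30] → [28, 30, 38] → [28, 30, 38, 22]
So `sum(filtered)` = 118

Answer: 118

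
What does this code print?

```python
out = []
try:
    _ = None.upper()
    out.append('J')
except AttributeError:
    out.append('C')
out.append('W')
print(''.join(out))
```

Execution trace: 'C' (except AttributeError) → 'W' (after the try/except). Output: CW

Answer: CW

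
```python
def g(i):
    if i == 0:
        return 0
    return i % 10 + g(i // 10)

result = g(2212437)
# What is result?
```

Sum of digits of 2212437: 7 + 3 + 4 + 2 + 1 + 2 + 2 = 21

Answer: 21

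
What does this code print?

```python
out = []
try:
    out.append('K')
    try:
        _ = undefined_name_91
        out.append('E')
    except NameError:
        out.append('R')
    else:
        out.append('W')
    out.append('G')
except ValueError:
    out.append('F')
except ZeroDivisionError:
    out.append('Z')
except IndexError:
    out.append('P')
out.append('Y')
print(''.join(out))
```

Execution trace: 'K' (try body) → 'R' (inner except NameError) → 'G' (try body, no exception) → 'Y' (after the try/except). Output: KRGY

Answer: KRGY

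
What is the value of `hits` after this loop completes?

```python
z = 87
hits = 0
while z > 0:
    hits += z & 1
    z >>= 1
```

Count set bits in 87 (binary: 0b1010111)
`hits` takes the values: 0 → 1 → 2 → 3 → 4 → 5

Answer: 5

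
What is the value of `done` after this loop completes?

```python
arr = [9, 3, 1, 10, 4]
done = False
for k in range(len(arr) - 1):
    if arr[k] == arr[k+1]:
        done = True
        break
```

Check consecutive duplicates in [9, 3, 1, 10, 4]
`done` takes the values: False

Answer: False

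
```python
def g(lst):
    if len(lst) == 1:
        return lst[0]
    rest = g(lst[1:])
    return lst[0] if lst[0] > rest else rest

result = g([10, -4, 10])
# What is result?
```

Recursive max over [10, -4, 10] = 10

Answer: 10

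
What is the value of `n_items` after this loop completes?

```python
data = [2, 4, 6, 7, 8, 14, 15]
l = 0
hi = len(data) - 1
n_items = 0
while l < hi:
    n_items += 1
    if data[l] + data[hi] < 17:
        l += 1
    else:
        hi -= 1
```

Steps to find pair summing to 17
`n_items` takes the values: 0 → 1 → 2 → 3 → 4 → 5 → 6

Answer: 6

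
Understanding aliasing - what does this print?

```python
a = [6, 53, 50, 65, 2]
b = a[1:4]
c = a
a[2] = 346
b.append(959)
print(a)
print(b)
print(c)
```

Key concept: slice vs alias.
Step by step:
`a = [6, 53, 50, 65, 2]` → a = [6, 53, 50, 65, 2]
`b = a[1:4]` → b = [53, 50, 65]
`c = a` → c = [6, 53, 50, 65, 2] (same object as a)
`a[2] = 346` → a = [6, 53, 346, 65, 2] (same object as c); c = [6, 53, 346, 65, 2] (same object as a)
`b.append(959)` → b = [53, 50, 65, 959]
`print(a)` → prints [6, 53, 346, 65, 2]
`print(b)` → prints [53, 50, 65, 959]
`print(c)` → prints [6, 53, 346, 65, 2]

Answer:
[6, 53, 346, 65, 2]
[53, 50, 65, 959]
[6, 53, 346, 65, 2]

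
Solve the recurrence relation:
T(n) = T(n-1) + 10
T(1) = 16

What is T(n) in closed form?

Unrolling: T(n) = T(1) + 10·(n-1) = 16 + 10(n-1) = 10n + 6.

Answer: T(n) = 10n + 6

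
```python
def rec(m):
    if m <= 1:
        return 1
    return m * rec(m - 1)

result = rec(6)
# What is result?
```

rec(6) = 6 * 5 * 4 * 3 * 2 * 1 = 720

Answer: 720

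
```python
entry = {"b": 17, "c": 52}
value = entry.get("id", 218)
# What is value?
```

Trace:
`entry = {"b": 17, "c": 52}` → entry = {'b': 17, 'c': 52}
`value = entry.get("id", 218)` → value = 218
So value = 218

Answer: 218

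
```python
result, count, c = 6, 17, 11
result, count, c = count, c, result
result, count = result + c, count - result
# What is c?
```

Trace:
`result, count, c = 6, 17, 11` → result = 6; count = 17; c = 11
`result, count, c = count, c, result` → result = 17; count = 11; c = 6
`result, count = result + c, count - result` → result = 23; count = -6
So c = 6

Answer: 6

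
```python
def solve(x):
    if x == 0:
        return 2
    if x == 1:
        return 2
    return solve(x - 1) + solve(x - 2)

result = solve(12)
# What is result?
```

Build up from base cases: solve(0)=2, solve(1)=2, solve(2)=4, solve(3)=6, solve(4)=10, solve(5)=16, solve(6)=26, ..., solve(12)=466

Answer: 466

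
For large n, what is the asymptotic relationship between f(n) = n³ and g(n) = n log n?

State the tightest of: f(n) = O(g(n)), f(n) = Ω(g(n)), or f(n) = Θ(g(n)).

n³ vs n log n: f(n) = Ω(g(n)) but not O(g(n)) — n³ grows strictly faster than n log n.

Answer: f(n) = Ω(g(n)) but not O(g(n)) — n³ grows strictly faster than n log n.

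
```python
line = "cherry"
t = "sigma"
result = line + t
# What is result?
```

Trace:
`line = "cherry"` → line = 'cherry'
`t = "sigma"` → t = 'sigma'
`result = line + t` → result = 'cherrysigma'
So result = 'cherrysigma'

Answer: 'cherrysigma'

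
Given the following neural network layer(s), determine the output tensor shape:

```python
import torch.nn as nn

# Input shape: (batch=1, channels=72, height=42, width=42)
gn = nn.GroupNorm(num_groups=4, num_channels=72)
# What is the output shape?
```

Input: (1, 72, 42, 42) -> Output: (1, 72, 42, 42)

Answer: (1, 72, 42, 42)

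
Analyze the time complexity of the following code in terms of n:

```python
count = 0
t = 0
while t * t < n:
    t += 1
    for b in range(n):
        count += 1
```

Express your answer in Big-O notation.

Each loop level contributes: √n × n. Multiplying the contributions gives O(n√n).

Answer: O(n√n)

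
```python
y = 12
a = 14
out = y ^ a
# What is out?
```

Trace:
`y = 12` → y = 12
`a = 14` → a = 14
`out = y ^ a` → out = 2
So out = 2

Answer: 2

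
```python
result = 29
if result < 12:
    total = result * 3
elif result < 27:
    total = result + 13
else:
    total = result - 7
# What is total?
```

Trace:
`result = 29` → result = 29
`if result < 12: ...` → result < 12 is False, result < 27 is False, take else branch → total = 22
So total = 22

Answer: 22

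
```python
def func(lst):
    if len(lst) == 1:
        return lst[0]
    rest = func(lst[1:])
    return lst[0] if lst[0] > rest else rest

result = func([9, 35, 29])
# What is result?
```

Recursive max over [9, 35, 29] = 35

Answer: 35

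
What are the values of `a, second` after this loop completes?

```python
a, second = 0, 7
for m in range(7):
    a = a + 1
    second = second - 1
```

a goes 0→7, second goes 7→0
`a, second` takes the values: (0, 7) → (1, 7) → (1, 6) → (2, 6) → (2, 5) → (3, 5) → (3, 4) → (4, 4) → (4, 3) → (5, 3) → (5, 2) → (6, 2) → (6, 1) → (7, 1) → (7, 0)

Answer: 7, 0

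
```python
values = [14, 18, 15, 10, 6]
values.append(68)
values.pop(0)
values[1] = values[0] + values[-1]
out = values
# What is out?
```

Trace:
`values = [14, 18, 15, 10, 6]` → values = [14, 18, 15, 10, 6]
`values.append(68)` → values = [14, 18, 15, 10, 6, 68]
`values.pop(0)` → values = [18, 15, 10, 6, 68]
`values[1] = values[0] + values[-1]` → values = [18, 86, 10, 6, 68]
`out = values` → out = [18, 86, 10, 6, 68]
So out = [18, 86, 10, 6, 68]

Answer: [18, 86, 10, 6, 68]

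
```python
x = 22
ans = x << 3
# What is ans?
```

Trace:
`x = 22` → x = 22
`ans = x << 3` → ans = 176
So ans = 176

Answer: 176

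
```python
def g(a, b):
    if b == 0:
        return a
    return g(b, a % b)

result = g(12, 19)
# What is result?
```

g(12, 19) -> g(19, 12) -> g(12, 7) -> g(7, 5) -> g(5, 2) -> g(2, 1) -> g(1, 0) -> 1

Answer: 1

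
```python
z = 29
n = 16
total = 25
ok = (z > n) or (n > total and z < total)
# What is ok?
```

Trace:
`z = 29` → z = 29
`n = 16` → n = 16
`total = 25` → total = 25
`ok = (z > n) or (n > total and z < total)` → ok = True
So ok = True

Answer: True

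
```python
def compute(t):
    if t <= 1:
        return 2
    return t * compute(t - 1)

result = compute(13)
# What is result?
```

compute(13) = 13 * 12 * 11 * 10 * 9 * 8 * 7 * 6 * 5 * 4 * 3 * 2 * 2 = 12454041600

Answer: 12454041600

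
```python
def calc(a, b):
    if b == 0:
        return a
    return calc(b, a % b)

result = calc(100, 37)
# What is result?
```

calc(100, 37) -> calc(37, 26) -> calc(26, 11) -> calc(11, 4) -> calc(4, 3) -> calc(3, 1) -> calc(1, 0) -> 1

Answer: 1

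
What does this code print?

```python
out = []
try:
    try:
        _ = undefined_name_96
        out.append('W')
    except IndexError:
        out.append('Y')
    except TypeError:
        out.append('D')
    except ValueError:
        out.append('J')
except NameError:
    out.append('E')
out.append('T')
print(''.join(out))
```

Execution trace: 'E' (outer except NameError) → 'T' (after the try/except). Output: ET

Answer: ET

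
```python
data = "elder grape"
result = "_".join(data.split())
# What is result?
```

Trace:
`data = "elder grape"` → data = 'elder grape'
`result = "_".join(data.split())` → result = 'elder_grape'
So result = 'elder_grape'

Answer: 'elder_grape'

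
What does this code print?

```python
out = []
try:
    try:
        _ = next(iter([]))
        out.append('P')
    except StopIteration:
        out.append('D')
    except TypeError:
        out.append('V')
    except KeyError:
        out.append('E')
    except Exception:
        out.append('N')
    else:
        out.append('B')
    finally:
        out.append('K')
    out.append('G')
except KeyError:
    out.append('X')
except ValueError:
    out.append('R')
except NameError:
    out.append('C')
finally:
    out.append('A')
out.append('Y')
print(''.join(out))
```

Execution trace: 'D' (inner except StopIteration) → 'K' (inner finally) → 'G' (try body, no exception) → 'A' (finally) → 'Y' (after the try/except). Output: DKGAY

Answer: DKGAY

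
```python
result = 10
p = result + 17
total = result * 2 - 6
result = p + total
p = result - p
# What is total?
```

Trace:
`result = 10` → result = 10
`p = result + 17` → p = 27
`total = result * 2 - 6` → total = 14
`result = p + total` → result = 41
`p = result - p` → p = 14
So total = 14

Answer: 14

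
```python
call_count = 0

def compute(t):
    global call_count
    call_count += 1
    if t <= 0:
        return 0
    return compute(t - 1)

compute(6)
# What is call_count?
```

Linear recursion stepping by 1: 7 calls from t=6 down to ≤0.

Answer: 7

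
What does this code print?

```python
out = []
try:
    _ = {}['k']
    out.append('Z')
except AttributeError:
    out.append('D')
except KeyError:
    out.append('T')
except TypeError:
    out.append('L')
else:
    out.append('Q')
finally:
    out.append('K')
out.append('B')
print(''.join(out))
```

Execution trace: 'T' (except KeyError) → 'K' (finally) → 'B' (after the try/except). Output: TKB

Answer: TKB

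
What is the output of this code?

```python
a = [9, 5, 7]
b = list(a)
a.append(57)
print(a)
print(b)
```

Key concept: list() constructor creates copy.
Step by step:
`a = [9, 5, 7]` → a = [9, 5, 7]
`b = list(a)` → b = [9, 5, 7]
`a.append(57)` → a = [9, 5, 7, 57]
`print(a)` → prints [9, 5, 7, 57]
`print(b)` → prints [9, 5, 7]

Answer:
[9, 5, 7, 57]
[9, 5, 7]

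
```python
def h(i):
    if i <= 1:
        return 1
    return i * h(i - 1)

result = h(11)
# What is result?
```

h(11) = 11 * 10 * 9 * 8 * 7 * 6 * 5 * 4 * 3 * 2 * 1 = 39916800

Answer: 39916800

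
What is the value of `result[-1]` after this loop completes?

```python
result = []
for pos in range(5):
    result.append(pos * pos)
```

Last element of squares 0 to 4
`result` takes the values: [] → [0] → [0, 1] → [0, 1, 4] → [0, 1, 4, 9] → [0, 1, 4, 9, 16]
So `result[-1]` = 16

Answer: 16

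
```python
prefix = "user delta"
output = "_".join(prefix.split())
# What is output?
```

Trace:
`prefix = "user delta"` → prefix = 'user delta'
`output = "_".join(prefix.split())` → output = 'user_delta'
So output = 'user_delta'

Answer: 'user_delta'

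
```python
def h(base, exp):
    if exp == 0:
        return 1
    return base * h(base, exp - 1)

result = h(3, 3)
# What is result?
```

h(3, 3) = 3 * 3 * 3 = 27

Answer: 27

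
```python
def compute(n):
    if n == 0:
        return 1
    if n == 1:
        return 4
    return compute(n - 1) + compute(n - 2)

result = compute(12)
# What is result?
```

Build up from base cases: compute(0)=1, compute(1)=4, compute(2)=5, compute(3)=9, compute(4)=14, compute(5)=23, compute(6)=37, ..., compute(12)=665

Answer: 665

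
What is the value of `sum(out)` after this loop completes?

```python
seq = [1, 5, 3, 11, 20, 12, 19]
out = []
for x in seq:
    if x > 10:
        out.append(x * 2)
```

Sum of doubled values > 10
`out` takes the values: [] → [22] → [22, 40] → [22, 40, 24] → [22, 40, 24, 38]
So `sum(out)` = 124

Answer: 124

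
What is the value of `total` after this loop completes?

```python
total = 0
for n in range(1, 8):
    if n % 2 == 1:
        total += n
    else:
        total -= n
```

Add odd, subtract even
`total` takes the values: 0 → 1 → -1 → 2 → -2 → 3 → -3 → 4

Answer: 4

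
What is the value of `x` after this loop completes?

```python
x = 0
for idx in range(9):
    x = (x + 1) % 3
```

Increment mod 3, 9 times = 0
`x` takes the values: 0 → 1 → 2 → 0 → 1 → 2 → 0 → 1 → 2 → 0

Answer: 0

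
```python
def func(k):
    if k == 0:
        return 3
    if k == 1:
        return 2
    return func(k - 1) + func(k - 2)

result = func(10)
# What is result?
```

Build up from base cases: func(0)=3, func(1)=2, func(2)=5, func(3)=7, func(4)=12, func(5)=19, func(6)=31, ..., func(10)=212

Answer: 212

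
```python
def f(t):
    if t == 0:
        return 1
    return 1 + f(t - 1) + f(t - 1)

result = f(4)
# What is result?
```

f(t) = 1 + 2·f(t-1), f(0)=1. Closed form: (1+1)·2^4 - 1 = 31.

Answer: 31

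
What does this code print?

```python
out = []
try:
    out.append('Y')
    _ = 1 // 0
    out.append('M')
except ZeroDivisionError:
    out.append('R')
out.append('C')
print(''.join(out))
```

Execution trace: 'Y' (try body) → 'R' (except ZeroDivisionError) → 'C' (after the try/except). Output: YRC

Answer: YRC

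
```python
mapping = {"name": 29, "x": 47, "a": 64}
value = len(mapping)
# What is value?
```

Trace:
`mapping = {"name": 29, "x": 47, "a": 64}` → mapping = {'name': 29, 'x': 47, 'a': 64}
`value = len(mapping)` → value = 3
So value = 3

Answer: 3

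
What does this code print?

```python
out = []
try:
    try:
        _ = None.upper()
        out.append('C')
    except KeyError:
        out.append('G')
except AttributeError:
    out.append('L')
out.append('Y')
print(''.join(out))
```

Execution trace: 'L' (outer except AttributeError) → 'Y' (after the try/except). Output: LY

Answer: LY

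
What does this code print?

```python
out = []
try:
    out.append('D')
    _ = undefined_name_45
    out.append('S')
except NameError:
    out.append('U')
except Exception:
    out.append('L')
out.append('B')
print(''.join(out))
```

Execution trace: 'D' (try body) → 'U' (except NameError) → 'B' (after the try/except). Output: DUB

Answer: DUB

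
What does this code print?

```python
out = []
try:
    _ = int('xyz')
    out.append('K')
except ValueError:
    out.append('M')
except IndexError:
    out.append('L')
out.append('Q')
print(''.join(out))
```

Execution trace: 'M' (except ValueError) → 'Q' (after the try/except). Output: MQ

Answer: MQ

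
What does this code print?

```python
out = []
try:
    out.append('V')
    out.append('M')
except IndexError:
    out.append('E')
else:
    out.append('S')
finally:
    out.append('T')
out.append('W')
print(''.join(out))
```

Execution trace: 'V' (try body) → 'M' (try body, no exception) → 'S' (else) → 'T' (finally) → 'W' (after the try/except). Output: VMSTW

Answer: VMSTW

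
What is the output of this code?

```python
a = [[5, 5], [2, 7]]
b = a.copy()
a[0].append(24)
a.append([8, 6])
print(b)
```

Key concept: shallow copy with nested lists.
Step by step:
`a = [[5, 5], [2, 7]]` → a = [[5, 5], [2, 7]]
`b = a.copy()` → b = [[5, 5], [2, 7]]
`a[0].append(24)` → a = [[5, 5, 24], [2, 7]]; b = [[5, 5, 24], [2, 7]]
`a.append([8, 6])` → a = [[5, 5, 24], [2, 7], [8, 6]]
`print(b)` → prints [[5, 5, 24], [2, 7]]

Answer: [[5, 5, 24], [2, 7]]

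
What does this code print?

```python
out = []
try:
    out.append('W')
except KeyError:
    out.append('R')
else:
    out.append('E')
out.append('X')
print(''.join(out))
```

Execution trace: 'W' (try body, no exception) → 'E' (else) → 'X' (after the try/except). Output: WEX

Answer: WEX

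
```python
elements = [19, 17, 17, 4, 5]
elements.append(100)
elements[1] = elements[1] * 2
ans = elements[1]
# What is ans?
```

Trace:
`elements = [19, 17, 17, 4, 5]` → elements = [19, 17, 17, 4, 5]
`elements.append(100)` → elements = [19, 17, 17, 4, 5, 100]
`elements[1] = elements[1] * 2` → elements = [19, 34, 17, 4, 5, 100]
`ans = elements[1]` → ans = 34
So ans = 34

Answer: 34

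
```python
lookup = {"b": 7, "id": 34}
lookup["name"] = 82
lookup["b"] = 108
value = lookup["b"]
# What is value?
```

Trace:
`lookup = {"b": 7, "id": 34}` → lookup = {'b': 7, 'id': 34}
`lookup["name"] = 82` → lookup = {'b': 7, 'id': 34, 'name': 82}
`lookup["b"] = 108` → lookup = {'b': 108, 'id': 34, 'name': 82}
`value = lookup["b"]` → value = 108
So value = 108

Answer: 108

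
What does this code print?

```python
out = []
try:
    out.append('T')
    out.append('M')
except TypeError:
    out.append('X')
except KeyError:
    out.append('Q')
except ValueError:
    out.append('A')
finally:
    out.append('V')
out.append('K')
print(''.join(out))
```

Execution trace: 'T' (try body) → 'M' (try body, no exception) → 'V' (finally) → 'K' (after the try/except). Output: TMVK

Answer: TMVK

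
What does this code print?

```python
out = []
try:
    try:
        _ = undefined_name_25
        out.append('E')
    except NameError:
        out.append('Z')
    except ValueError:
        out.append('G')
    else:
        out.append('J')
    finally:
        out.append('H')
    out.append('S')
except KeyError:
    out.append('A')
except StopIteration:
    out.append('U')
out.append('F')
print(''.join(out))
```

Execution trace: 'Z' (inner except NameError) → 'H' (inner finally) → 'S' (try body, no exception) → 'F' (after the try/except). Output: ZHSF

Answer: ZHSF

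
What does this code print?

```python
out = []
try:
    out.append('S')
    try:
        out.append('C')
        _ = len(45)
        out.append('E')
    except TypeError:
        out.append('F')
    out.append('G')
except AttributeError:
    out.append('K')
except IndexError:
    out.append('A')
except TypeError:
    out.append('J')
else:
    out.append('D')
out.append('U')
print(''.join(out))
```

Execution trace: 'S' (try body) → 'C' (inner try body) → 'F' (inner except TypeError) → 'G' (try body, no exception) → 'D' (else) → 'U' (after the try/except). Output: SCFGDU

Answer: SCFGDU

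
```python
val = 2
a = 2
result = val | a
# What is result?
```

Trace:
`val = 2` → val = 2
`a = 2` → a = 2
`result = val | a` → result = 2
So result = 2

Answer: 2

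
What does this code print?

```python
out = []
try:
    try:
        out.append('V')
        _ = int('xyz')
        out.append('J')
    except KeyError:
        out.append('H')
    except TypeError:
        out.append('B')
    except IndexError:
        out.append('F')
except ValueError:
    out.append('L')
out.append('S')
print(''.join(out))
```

Execution trace: 'V' (try body) → 'L' (outer except ValueError) → 'S' (after the try/except). Output: VLS

Answer: VLS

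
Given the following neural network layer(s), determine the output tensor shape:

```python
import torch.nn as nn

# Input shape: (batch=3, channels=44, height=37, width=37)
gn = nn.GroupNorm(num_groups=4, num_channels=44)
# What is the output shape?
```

Input: (3, 44, 37, 37) -> Output: (3, 44, 37, 37)

Answer: (3, 44, 37, 37)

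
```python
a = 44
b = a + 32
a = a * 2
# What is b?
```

Trace:
`a = 44` → a = 44
`b = a + 32` → b = 76
`a = a * 2` → a = 88
So b = 76

Answer: 76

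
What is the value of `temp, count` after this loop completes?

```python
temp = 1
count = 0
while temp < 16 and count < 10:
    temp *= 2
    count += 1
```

Double until >= 16 or 10 iterations
`temp, count` takes the values: (1, 0) → (2, 0) → (2, 1) → (4, 1) → (4, 2) → (8, 2) → (8, 3) → (16, 3) → (16, 4)

Answer: 16, 4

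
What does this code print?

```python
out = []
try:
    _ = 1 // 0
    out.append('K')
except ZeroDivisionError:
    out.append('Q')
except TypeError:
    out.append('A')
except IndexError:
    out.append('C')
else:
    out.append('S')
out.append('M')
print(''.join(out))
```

Execution trace: 'Q' (except ZeroDivisionError) → 'M' (after the try/except). Output: QM

Answer: QM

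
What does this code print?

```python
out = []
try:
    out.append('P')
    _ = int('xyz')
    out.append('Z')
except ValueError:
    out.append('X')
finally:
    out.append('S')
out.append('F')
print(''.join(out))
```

Execution trace: 'P' (try body) → 'X' (except ValueError) → 'S' (finally) → 'F' (after the try/except). Output: PXSF

Answer: PXSF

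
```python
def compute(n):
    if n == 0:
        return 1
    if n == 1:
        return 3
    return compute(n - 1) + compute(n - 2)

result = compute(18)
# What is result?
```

Build up from base cases: compute(0)=1, compute(1)=3, compute(2)=4, compute(3)=7, compute(4)=11, compute(5)=18, compute(6)=29, ..., compute(18)=9349

Answer: 9349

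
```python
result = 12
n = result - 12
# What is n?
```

Trace:
`result = 12` → result = 12
`n = result - 12` → n = 0
So n = 0

Answer: 0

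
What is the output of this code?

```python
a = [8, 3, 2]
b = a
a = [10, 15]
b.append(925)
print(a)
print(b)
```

Key concept: rebinding vs mutation: a is rebound to a new list, b still points at the original.
Step by step:
`a = [8, 3, 2]` → a = [8, 3, 2]
`b = a` → b = [8, 3, 2] (same object as a)
`a = [10, 15]` → a = [10, 15]
`b.append(925)` → b = [8, 3, 2, 925]
`print(a)` → prints [10, 15]
`print(b)` → prints [8, 3, 2, 925]

Answer:
[10, 15]
[8, 3, 2, 925]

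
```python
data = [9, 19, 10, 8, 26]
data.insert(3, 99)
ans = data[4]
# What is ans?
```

Trace:
`data = [9, 19, 10, 8, 26]` → data = [9, 19, 10, 8, 26]
`data.insert(3, 99)` → data = [9, 19, 10, 99, 8, 26]
`ans = data[4]` → ans = 8
So ans = 8

Answer: 8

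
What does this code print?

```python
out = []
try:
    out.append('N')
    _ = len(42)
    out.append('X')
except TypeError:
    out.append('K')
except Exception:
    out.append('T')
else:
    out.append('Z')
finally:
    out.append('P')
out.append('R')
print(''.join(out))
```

Execution trace: 'N' (try body) → 'K' (except TypeError) → 'P' (finally) → 'R' (after the try/except). Output: NKPR

Answer: NKPR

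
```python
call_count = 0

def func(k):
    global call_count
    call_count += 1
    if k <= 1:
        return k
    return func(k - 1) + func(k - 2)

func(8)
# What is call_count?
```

Calls(k) = 1 + Calls(k-1) + Calls(k-2); Calls(0)=Calls(1)=1. For k=8 this gives 67.

Answer: 67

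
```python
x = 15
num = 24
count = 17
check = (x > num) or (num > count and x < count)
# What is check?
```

Trace:
`x = 15` → x = 15
`num = 24` → num = 24
`count = 17` → count = 17
`check = (x > num) or (num > count and x < count)` → check = True
So check = True

Answer: True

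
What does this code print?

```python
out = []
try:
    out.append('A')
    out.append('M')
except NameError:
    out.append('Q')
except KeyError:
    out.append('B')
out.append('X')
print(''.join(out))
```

Execution trace: 'A' (try body) → 'M' (try body, no exception) → 'X' (after the try/except). Output: AMX

Answer: AMX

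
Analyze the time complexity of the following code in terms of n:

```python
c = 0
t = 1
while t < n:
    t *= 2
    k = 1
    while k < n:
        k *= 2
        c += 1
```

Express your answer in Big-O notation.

Each loop level contributes: log n × log n. Multiplying the contributions gives O(log² n).

Answer: O(log² n)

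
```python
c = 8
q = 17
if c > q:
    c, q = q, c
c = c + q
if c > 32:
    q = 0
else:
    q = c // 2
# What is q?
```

Trace:
`c = 8` → c = 8
`q = 17` → q = 17
`if c > q: ...` → c > q is False → no variable changes
`c = c + q` → c = 25
`if c > 32: ...` → c > 32 is False, take else branch → q = 12
So q = 12

Answer: 12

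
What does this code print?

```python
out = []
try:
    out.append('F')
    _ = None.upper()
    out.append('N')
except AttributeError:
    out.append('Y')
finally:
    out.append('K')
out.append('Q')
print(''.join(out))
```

Execution trace: 'F' (try body) → 'Y' (except AttributeError) → 'K' (finally) → 'Q' (after the try/except). Output: FYKQ

Answer: FYKQ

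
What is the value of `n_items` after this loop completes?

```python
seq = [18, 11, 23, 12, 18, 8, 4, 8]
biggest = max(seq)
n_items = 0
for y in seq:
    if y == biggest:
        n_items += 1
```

Count of max value 23 in [18, 11, 23, 12, 18, 8, 4, 8]
`n_items` takes the values: 0 → 1

Answer: 1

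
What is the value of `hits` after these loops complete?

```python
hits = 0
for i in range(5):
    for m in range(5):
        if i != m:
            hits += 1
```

5² - 5 (exclude diagonal)
`hits` takes the values: 0 → 1 → 2 → 3 → 4 → 5 → 6 → 7 → 8 → 9 → 10 → 11 → 12 → 13 → 14 → 15 → 16 → 17 → 18 → 19 → 20

Answer: 20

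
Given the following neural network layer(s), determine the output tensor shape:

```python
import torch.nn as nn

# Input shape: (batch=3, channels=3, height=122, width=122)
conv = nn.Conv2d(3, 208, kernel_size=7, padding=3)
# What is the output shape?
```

Input: (3, 3, 122, 122) -> Output: (3, 208, 122, 122)

Answer: (3, 208, 122, 122)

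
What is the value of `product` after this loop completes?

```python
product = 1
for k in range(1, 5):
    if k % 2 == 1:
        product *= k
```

Product of odd numbers 1 to 4
`product` takes the values: 1 → 3

Answer: 3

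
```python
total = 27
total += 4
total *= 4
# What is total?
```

Trace:
`total = 27` → total = 27
`total += 4` → total = 31
`total *= 4` → total = 124
So total = 124

Answer: 124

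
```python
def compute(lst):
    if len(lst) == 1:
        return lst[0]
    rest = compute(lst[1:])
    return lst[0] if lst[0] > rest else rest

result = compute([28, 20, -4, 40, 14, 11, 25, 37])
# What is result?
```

Recursive max over [28, 20, -4, 40, 14, 11, 25, 37] = 40

Answer: 40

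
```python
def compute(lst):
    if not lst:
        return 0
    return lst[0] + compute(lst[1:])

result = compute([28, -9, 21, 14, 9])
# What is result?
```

28 + (-9) + 21 + 14 + 9 + 0 = 63

Answer: 63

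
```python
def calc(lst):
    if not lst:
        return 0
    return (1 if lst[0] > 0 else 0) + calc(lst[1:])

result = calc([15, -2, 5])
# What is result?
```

Count of positive elements in [15, -2, 5] = 2

Answer: 2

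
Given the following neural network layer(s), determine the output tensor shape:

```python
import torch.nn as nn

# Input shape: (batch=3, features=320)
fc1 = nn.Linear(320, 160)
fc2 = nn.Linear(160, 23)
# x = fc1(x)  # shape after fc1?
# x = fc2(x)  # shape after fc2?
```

Input: (3, 320) -> after fc1: (3, 160) -> Output: (3, 23)

Answer: (3, 23)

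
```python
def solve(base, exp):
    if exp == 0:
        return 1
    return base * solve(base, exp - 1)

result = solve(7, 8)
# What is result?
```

solve(7, 8) = 7 * 7 * 7 * 7 * 7 * 7 * 7 * 7 = 5764801

Answer: 5764801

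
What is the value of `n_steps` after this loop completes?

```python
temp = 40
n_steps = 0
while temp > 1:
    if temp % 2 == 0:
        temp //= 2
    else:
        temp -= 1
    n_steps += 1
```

Steps to reduce 40 to 1
`n_steps` takes the values: 0 → 1 → 2 → 3 → 4 → 5 → 6

Answer: 6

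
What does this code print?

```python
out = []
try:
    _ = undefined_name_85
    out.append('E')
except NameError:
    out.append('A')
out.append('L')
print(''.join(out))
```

Execution trace: 'A' (except NameError) → 'L' (after the try/except). Output: AL

Answer: AL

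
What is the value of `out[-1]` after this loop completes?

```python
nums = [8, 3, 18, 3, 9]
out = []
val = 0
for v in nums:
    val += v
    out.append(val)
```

Cumulative sum ends at 41
`out` takes the values: [] → [8] → [8, 11] → [8, 11, 29] → [8, 11, 29, 32] → [8, 11, 29, 32, 41]
So `out[-1]` = 41

Answer: 41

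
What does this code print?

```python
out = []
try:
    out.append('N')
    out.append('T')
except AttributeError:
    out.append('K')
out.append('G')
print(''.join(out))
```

Execution trace: 'N' (try body) → 'T' (try body, no exception) → 'G' (after the try/except). Output: NTG

Answer: NTG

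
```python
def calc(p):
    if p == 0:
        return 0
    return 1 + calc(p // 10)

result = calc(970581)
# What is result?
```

Count of digits of 970581: 6

Answer: 6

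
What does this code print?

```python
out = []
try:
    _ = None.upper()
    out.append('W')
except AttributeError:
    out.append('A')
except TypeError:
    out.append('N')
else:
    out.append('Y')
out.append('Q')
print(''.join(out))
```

Execution trace: 'A' (except AttributeError) → 'Q' (after the try/except). Output: AQ

Answer: AQ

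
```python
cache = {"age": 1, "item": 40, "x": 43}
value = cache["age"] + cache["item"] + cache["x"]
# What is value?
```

Trace:
`cache = {"age": 1, "item": 40, "x": 43}` → cache = {'age': 1, 'item': 40, 'x': 43}
`value = cache["age"] + cache["item"] + cache["x"]` → value = 84
So value = 84

Answer: 84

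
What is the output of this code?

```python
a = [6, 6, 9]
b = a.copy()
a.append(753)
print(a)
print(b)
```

Key concept: list.copy() creates independent copy.
Step by step:
`a = [6, 6, 9]` → a = [6, 6, 9]
`b = a.copy()` → b = [6, 6, 9]
`a.append(753)` → a = [6, 6, 9, 753]
`print(a)` → prints [6, 6, 9, 753]
`print(b)` → prints [6, 6, 9]

Answer:
[6, 6, 9, 753]
[6, 6, 9]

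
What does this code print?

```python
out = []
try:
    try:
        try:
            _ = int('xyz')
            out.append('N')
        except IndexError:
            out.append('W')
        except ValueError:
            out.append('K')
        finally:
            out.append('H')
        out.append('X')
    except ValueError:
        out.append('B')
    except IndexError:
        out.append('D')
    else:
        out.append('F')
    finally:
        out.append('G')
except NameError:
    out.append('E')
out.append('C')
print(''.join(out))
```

Execution trace: 'K' (inner except ValueError) → 'H' (inner finally) → 'X' (try body, no exception) → 'F' (else) → 'G' (finally) → 'C' (after the try/except). Output: KHXFGC

Answer: KHXFGC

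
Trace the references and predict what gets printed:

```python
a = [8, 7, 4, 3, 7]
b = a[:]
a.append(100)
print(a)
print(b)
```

Key concept: slice [:] creates copy.
Step by step:
`a = [8, 7, 4, 3, 7]` → a = [8, 7, 4, 3, 7]
`b = a[:]` → b = [8, 7, 4, 3, 7]
`a.append(100)` → a = [8, 7, 4, 3, 7, 100]
`print(a)` → prints [8, 7, 4, 3, 7, 100]
`print(b)` → prints [8, 7, 4, 3, 7]

Answer:
[8, 7, 4, 3, 7, 100]
[8, 7, 4, 3, 7]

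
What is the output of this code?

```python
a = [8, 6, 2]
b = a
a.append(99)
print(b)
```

Key concept: basic list aliasing.
Step by step:
`a = [8, 6, 2]` → a = [8, 6, 2]
`b = a` → b = [8, 6, 2] (same object as a)
`a.append(99)` → a = [8, 6, 2, 99] (same object as b); b = [8, 6, 2, 99] (same object as a)
`print(b)` → prints [8, 6, 2, 99]

Answer: [8, 6, 2, 99]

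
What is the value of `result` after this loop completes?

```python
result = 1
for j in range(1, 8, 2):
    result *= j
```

Product of 1, 3, 5, ... up to 7
`result` takes the values: 1 → 3 → 15 → 105

Answer: 105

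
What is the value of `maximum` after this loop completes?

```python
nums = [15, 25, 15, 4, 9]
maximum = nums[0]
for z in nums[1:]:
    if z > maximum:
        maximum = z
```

Maximum of [15, 25, 15, 4, 9]
`maximum` takes the values: 15 → 25

Answer: 25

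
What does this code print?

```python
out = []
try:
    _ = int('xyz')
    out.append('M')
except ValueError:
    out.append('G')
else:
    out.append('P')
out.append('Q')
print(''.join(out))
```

Execution trace: 'G' (except ValueError) → 'Q' (after the try/except). Output: GQ

Answer: GQ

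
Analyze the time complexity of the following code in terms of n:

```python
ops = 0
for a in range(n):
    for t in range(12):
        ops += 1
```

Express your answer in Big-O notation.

Each loop level contributes: n × 1. Multiplying the contributions gives O(n).

Answer: O(n)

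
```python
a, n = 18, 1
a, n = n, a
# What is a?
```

Trace:
`a, n = 18, 1` → a = 18; n = 1
`a, n = n, a` → a = 1; n = 18
So a = 1

Answer: 1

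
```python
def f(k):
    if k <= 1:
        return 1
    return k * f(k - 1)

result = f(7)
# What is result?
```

f(7) = 7 * 6 * 5 * 4 * 3 * 2 * 1 = 5040

Answer: 5040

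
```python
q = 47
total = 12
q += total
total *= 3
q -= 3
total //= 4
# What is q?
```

Trace:
`q = 47` → q = 47
`total = 12` → total = 12
`q += total` → q = 59
`total *= 3` → total = 36
`q -= 3` → q = 56
`total //= 4` → total = 9
So q = 56

Answer: 56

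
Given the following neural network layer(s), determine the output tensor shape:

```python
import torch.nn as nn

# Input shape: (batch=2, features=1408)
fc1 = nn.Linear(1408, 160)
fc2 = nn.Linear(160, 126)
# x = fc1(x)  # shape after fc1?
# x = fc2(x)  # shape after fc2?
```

Input: (2, 1408) -> after fc1: (2, 160) -> Output: (2, 126)

Answer: (2, 126)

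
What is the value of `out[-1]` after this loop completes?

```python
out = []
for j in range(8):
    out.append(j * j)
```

Last element of squares 0 to 7
`out` takes the values: [] → [0] → [0, 1] → [0, 1, 4] → [0, 1, 4, 9] → [0, 1, 4, 9, 16] → [0, 1, 4, 9, 16, 25] → [0, 1, 4, 9, 16, 25, 36] → [0, 1, 4, 9, 16, 25, 36, 49]
So `out[-1]` = 49

Answer: 49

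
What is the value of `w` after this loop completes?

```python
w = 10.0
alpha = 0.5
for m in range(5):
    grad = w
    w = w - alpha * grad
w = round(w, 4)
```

Gradient descent: w = 10.0 * (1 - 0.5)^5
`w` takes the values: 10.0 → 5.0 → 2.5 → 1.25 → 0.625 → 0.3125

Answer: 0.3125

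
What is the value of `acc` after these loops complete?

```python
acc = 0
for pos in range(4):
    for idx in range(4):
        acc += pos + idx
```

Sum of all pos+idx for pos,idx in 4x4
`acc` takes the values: 0 → 1 → 3 → 6 → 7 → 9 → 12 → 16 → 18 → 21 → 25 → 30 → 33 → 37 → 42 → 48

Answer: 48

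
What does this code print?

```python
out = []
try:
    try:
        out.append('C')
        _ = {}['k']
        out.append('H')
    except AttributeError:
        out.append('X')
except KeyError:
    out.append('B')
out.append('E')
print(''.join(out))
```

Execution trace: 'C' (try body) → 'B' (outer except KeyError) → 'E' (after the try/except). Output: CBE

Answer: CBE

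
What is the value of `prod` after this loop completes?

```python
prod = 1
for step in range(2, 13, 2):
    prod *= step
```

Product of even numbers 2 to 12
`prod` takes the values: 1 → 2 → 8 → 48 → 384 → 3840 → 46080

Answer: 46080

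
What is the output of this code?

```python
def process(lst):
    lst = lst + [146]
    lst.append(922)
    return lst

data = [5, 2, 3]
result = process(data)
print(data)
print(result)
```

Key concept: rebinding parameter vs mutation.
Step by step:
`data = [5, 2, 3]` → data = [5, 2, 3]
`result = process(data)` → result = [5, 2, 3, 146, 922]
`print(data)` → prints [5, 2, 3]
`print(result)` → prints [5, 2, 3, 146, 922]

Answer:
[5, 2, 3]
[5, 2, 3, 146, 922]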